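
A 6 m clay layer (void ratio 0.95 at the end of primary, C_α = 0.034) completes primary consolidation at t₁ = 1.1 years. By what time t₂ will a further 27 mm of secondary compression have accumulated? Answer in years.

t₂ ≈ 1.99 years

S_s = C_α·H/(1+e_p)·log₁₀(t₂/t₁) ⇒ log₁₀(t₂/t₁) = S_s·(1+e_p)/(C_α·H).
log₁₀(t₂/t₁) = 0.027 × (1+0.95) / (0.034×6) = 0.2581
t₂ = t₁ × 10^0.2581 = 1.1 × 1.812 = 1.993 years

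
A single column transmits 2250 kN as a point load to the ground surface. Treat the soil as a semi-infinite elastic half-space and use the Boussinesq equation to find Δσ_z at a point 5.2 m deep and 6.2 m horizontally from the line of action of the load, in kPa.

Δσ_z ≈ 4.35 kPa

Boussinesq vertical stress below a point load on an elastic half-space:
Δσ_z = 3P/(2πz²) · [1 + (r/z)²]^(−5/2)
r/z = 6.2/5.2 = 1.1923; [1+(r/z)²]^(−5/2) = 0.10958.
Δσ_z = 3×2250/(2π×5.2²) × 0.10958 = 39.73 × 0.10958 = 4.354 kPa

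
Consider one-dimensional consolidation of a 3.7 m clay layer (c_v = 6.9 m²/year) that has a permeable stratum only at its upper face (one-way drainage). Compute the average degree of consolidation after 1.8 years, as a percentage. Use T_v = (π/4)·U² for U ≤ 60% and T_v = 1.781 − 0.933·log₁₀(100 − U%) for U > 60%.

U ≈ 91.4 %

Drainage path length: H_d = H = 3.7 m (single drainage).
T_v = c_v·t/H_d² = 6.9×1.8/3.7² = 0.90723.
T_v = 0.90723 corresponds to the U > 60% branch:
U = 1 − 10^((1.781 − T_v)/0.933)/100 = 0.9136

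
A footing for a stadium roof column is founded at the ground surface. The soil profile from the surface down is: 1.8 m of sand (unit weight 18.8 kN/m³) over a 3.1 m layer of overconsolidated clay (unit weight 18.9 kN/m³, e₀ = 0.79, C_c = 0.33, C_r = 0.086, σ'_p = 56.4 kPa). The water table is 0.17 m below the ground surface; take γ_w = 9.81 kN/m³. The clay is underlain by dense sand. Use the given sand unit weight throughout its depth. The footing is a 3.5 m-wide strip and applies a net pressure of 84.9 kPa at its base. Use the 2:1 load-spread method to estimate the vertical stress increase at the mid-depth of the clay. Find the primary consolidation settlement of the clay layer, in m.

S_c ≈ 0.109 m

Mid-depth of clay below the ground surface: z = 1.8 + 3.1/2 = 3.35 m.
Total vertical stress at mid-clay: σ_v = 18.8×1.8 + 18.9×1.55 = 63.135 kPa.
Pore pressure: u = 9.81×(3.35 − 0.17) = 31.196 kPa.
Initial effective stress: σ'_0 = σ_v − u = 63.135 − 31.196 = 31.939 kPa.
Stress increase at mid-clay by the 2:1 spreading method:
Δσ = qB/(B+z) = 84.9×3.5/(3.5+3.35) = 43.38 kPa
Final effective stress: σ'_f = 31.939 + 43.38 = 75.319 kPa.
σ'_f = 75.319 > σ'_p = 56.4 kPa, so the stress path crosses the preconsolidation pressure — recompression up to σ'_p, then virgin compression beyond:
S_c = H/(1+e₀)·[C_r·log₁₀(σ'_p/σ'_0) + C_c·log₁₀(σ'_f/σ'_p)]
    = 3.1/1.79 × [0.086×log₁₀(56.4/31.939) + 0.33×log₁₀(75.319/56.4)]
    = 1.7318 × [0.021238 + 0.041456] = 0.1086 m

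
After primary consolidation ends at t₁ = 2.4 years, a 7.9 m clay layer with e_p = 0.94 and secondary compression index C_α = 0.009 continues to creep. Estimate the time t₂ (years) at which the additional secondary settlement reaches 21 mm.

S_s = C_α·H/(1+e_p)·log₁₀(t₂/t₁) ⇒ log₁₀(t₂/t₁) = S_s·(1+e_p)/(C_α·H).
log₁₀(t₂/t₁) = 0.021 × (1+0.94) / (0.009×7.9) = 0.573
t₂ = t₁ × 10^0.573 = 2.4 × 3.741 = 8.979 years

t₂ ≈ 8.98 years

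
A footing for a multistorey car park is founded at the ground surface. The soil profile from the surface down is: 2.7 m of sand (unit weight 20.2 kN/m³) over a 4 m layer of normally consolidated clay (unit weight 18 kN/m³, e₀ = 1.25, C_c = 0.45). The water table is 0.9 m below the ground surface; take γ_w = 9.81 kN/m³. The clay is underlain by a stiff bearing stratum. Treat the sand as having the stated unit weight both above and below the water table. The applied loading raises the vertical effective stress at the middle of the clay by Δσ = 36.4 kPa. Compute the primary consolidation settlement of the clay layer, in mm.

S_c ≈ 181 mm

Mid-depth of clay below the ground surface: z = 2.7 + 4/2 = 4.7 m.
Total vertical stress at mid-clay: σ_v = 20.2×2.7 + 18×2 = 90.54 kPa.
Pore pressure: u = 9.81×(4.7 − 0.9) = 37.278 kPa.
Initial effective stress: σ'_0 = σ_v − u = 90.54 − 37.278 = 53.262 kPa.
Final effective stress: σ'_f = σ'_0 + Δσ = 53.262 + 36.4 = 89.662 kPa.
Normally consolidated clay, so the full stress increment lies on the virgin compression line:
S_c = C_c·H/(1+e₀)·log₁₀(σ'_f/σ'_0) = 0.45×4/(1+1.25)×log₁₀(89.662/53.262)
    = 0.8 × 0.22619 = 0.181 m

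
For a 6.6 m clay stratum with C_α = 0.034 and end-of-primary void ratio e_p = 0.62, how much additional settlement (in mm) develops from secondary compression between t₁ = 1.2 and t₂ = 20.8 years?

S_s ≈ 172 mm

Secondary compression: S_s = C_α·H/(1+e_p)·log₁₀(t₂/t₁)
S_s = 0.034×6.6/(1+0.62)×log₁₀(20.8/1.2)
    = 0.1385 × 1.239 = 0.1716 m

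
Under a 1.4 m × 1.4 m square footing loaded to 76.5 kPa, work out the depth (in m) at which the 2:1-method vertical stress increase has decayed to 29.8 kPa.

2:1 spreading — at depth z the loaded area has grown by z in each plan dimension:
qB²/(B+z)² = Δσ_z ⇒ z = B(√(q/Δσ_z) − 1) = 1.4×(√(76.5/29.8) − 1) = 0.8431 m

z ≈ 0.843 m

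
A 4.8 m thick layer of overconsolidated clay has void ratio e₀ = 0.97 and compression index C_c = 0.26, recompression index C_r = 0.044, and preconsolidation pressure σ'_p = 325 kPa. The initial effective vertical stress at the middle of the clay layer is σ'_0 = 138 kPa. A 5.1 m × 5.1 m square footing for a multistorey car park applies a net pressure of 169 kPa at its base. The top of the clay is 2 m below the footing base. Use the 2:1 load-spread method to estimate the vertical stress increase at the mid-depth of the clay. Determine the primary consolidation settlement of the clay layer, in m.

S_c ≈ 0.0141 m

Mid-depth of clay below the footing base: z = 2 + 4.8/2 = 4.4 m.
Stress increase at mid-clay by the 2:1 spreading method:
Δσ = qBL/((B+z)(L+z)) = 169×5.1×5.1/((5.1+4.4)(5.1+4.4)) = 48.706 kPa
Final effective stress: σ'_f = 138 + 48.706 = 186.71 kPa.
σ'_f = 186.71 ≤ σ'_p = 325 kPa, so the clay remains overconsolidated and only the recompression index applies:
S_c = C_r·H/(1+e₀)·log₁₀(σ'_f/σ'_0) = 0.044×4.8/1.97×log₁₀(186.71/138)
    = 0.10721 × 0.13129 = 0.01408 m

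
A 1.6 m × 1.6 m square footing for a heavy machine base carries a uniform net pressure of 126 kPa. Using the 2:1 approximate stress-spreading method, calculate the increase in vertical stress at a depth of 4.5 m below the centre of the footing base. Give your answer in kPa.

By the 2:1 method the load spreads at 1 horizontal : 2 vertical, so at depth z the loaded area has grown by z in each plan dimension:
Δσ = qBL/((B+z)(L+z)) = 126×1.6×1.6/((1.6+4.5)(1.6+4.5)) = 8.6686 kPa

Δσ_z ≈ 8.67 kPa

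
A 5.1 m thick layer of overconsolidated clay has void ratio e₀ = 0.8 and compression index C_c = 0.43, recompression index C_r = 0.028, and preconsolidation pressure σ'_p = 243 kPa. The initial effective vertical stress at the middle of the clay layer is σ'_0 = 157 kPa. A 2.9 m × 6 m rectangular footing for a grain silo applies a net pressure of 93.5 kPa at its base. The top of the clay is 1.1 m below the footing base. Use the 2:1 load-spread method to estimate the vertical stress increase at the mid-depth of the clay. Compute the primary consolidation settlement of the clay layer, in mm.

Mid-depth of clay below the footing base: z = 1.1 + 5.1/2 = 3.65 m.
Stress increase at mid-clay by the 2:1 spreading method:
Δσ = qBL/((B+z)(L+z)) = 93.5×2.9×6/((2.9+3.65)(6+3.65)) = 25.739 kPa
Final effective stress: σ'_f = 157 + 25.739 = 182.74 kPa.
σ'_f = 182.74 ≤ σ'_p = 243 kPa, so the clay remains overconsolidated and only the recompression index applies:
S_c = C_r·H/(1+e₀)·log₁₀(σ'_f/σ'_0) = 0.028×5.1/1.8×log₁₀(182.74/157)
    = 0.079332 × 0.065934 = 0.005231 m

S_c ≈ 5.23 mm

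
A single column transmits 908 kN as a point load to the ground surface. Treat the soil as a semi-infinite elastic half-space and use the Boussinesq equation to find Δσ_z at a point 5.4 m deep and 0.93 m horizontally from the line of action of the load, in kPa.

Δσ_z ≈ 13.8 kPa

Boussinesq vertical stress below a point load on an elastic half-space:
Δσ_z = 3P/(2πz²) · [1 + (r/z)²]^(−5/2)
r/z = 0.93/5.4 = 0.17222; [1+(r/z)²]^(−5/2) = 0.92953.
Δσ_z = 3×908/(2π×5.4²) × 0.92953 = 14.868 × 0.92953 = 13.82 kPa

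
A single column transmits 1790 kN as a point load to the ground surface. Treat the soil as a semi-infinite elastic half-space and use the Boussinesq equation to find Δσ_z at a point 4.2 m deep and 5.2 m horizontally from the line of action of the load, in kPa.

Δσ_z ≈ 4.75 kPa

Boussinesq vertical stress below a point load on an elastic half-space:
Δσ_z = 3P/(2πz²) · [1 + (r/z)²]^(−5/2)
r/z = 5.2/4.2 = 1.2381; [1+(r/z)²]^(−5/2) = 0.097941.
Δσ_z = 3×1790/(2π×4.2²) × 0.097941 = 48.45 × 0.097941 = 4.745 kPa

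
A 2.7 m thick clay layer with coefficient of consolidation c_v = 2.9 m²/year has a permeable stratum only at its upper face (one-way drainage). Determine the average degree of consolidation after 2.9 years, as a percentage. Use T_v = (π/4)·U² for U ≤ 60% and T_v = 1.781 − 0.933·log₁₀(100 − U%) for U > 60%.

Drainage path length: H_d = H = 2.7 m (single drainage).
T_v = c_v·t/H_d² = 2.9×2.9/2.7² = 1.1536.
T_v = 1.1536 corresponds to the U > 60% branch:
U = 1 − 10^((1.781 − T_v)/0.933)/100 = 0.953

U ≈ 95.3 %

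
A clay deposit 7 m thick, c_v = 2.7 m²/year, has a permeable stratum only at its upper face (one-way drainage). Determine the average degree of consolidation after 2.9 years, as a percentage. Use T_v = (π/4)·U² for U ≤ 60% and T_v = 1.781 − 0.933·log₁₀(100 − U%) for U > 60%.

U ≈ 45.1 %

Drainage path length: H_d = H = 7 m (single drainage).
T_v = c_v·t/H_d² = 2.7×2.9/7² = 0.1598.
T_v = 0.1598 corresponds to the U ≤ 60% branch:
U = √(4T_v/π) = 0.4511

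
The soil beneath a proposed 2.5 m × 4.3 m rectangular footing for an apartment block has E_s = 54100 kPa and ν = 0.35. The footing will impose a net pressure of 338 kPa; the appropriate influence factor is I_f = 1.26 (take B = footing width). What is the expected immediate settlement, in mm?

S_e ≈ 17.3 mm

Immediate (elastic) settlement: S_e = q·B·(1−ν²)/E_s · I_f.
S_e = 338 × 2.5 × (1 − 0.35²) / 54100 × 1.26
    = 338 × 2.5 × 0.8775 / 54100 × 1.26
    = 0.01727 m = 17.27 mm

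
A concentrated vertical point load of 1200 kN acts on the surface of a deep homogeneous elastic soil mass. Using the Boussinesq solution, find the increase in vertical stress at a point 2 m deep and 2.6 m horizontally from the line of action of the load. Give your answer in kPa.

Δσ_z ≈ 12.1 kPa

Boussinesq vertical stress below a point load on an elastic half-space:
Δσ_z = 3P/(2πz²) · [1 + (r/z)²]^(−5/2)
r/z = 2.6/2 = 1.3; [1+(r/z)²]^(−5/2) = 0.08426.
Δσ_z = 3×1200/(2π×2²) × 0.08426 = 143.24 × 0.08426 = 12.07 kPa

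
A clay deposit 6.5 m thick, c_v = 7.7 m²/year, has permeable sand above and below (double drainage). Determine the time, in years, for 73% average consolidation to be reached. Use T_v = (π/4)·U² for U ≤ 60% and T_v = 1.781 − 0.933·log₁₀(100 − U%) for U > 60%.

Drainage path length: H_d = H/2 = 3.25 m (double drainage).
U > 60%: T_v = 1.781 − 0.933·log₁₀(100 − 73) = 0.44554.
t = T_v·H_d²/c_v = 0.44554×3.25²/7.7 = 0.6112 years.

t ≈ 0.611 years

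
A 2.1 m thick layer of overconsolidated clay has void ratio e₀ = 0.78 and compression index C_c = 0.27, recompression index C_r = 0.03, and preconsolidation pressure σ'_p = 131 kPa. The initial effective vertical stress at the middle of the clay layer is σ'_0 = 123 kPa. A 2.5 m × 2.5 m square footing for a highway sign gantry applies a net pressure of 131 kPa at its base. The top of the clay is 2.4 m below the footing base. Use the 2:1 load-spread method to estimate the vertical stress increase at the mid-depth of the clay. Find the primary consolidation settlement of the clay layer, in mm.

Mid-depth of clay below the footing base: z = 2.4 + 2.1/2 = 3.45 m.
Stress increase at mid-clay by the 2:1 spreading method:
Δσ = qBL/((B+z)(L+z)) = 131×2.5×2.5/((2.5+3.45)(2.5+3.45)) = 23.127 kPa
Final effective stress: σ'_f = 123 + 23.127 = 146.13 kPa.
σ'_f = 146.13 > σ'_p = 131 kPa, so the stress path crosses the preconsolidation pressure — recompression up to σ'_p, then virgin compression beyond:
S_c = H/(1+e₀)·[C_r·log₁₀(σ'_p/σ'_0) + C_c·log₁₀(σ'_f/σ'_p)]
    = 2.1/1.78 × [0.03×log₁₀(131/123) + 0.27×log₁₀(146.13/131)]
    = 1.1798 × [0.00082099 + 0.012816] = 0.01609 m

S_c ≈ 16.1 mm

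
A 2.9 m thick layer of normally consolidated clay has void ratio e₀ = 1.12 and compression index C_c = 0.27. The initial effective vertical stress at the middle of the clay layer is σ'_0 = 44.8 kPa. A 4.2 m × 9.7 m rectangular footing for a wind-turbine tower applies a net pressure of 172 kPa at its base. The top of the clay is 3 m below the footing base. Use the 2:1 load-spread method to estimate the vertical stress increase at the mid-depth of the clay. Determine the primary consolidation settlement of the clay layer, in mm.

Mid-depth of clay below the footing base: z = 3 + 2.9/2 = 4.45 m.
Stress increase at mid-clay by the 2:1 spreading method:
Δσ = qBL/((B+z)(L+z)) = 172×4.2×9.7/((4.2+4.45)(9.7+4.45)) = 57.25 kPa
Final effective stress: σ'_f = σ'_0 + Δσ = 44.8 + 57.25 = 102.05 kPa.
Normally consolidated clay, so the full stress increment lies on the virgin compression line:
S_c = C_c·H/(1+e₀)·log₁₀(σ'_f/σ'_0) = 0.27×2.9/(1+1.12)×log₁₀(102.05/44.8)
    = 0.36934 × 0.35753 = 0.1321 m

S_c ≈ 132 mm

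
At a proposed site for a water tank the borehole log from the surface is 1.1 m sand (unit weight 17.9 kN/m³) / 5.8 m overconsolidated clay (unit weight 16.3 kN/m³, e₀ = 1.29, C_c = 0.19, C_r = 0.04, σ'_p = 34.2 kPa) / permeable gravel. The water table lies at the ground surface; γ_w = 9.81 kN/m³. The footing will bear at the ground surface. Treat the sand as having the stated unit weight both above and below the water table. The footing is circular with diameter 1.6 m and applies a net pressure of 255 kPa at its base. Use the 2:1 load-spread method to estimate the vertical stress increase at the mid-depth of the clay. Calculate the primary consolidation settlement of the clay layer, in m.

Mid-depth of clay below the ground surface: z = 1.1 + 5.8/2 = 4 m.
Total vertical stress at mid-clay: σ_v = 17.9×1.1 + 16.3×2.9 = 66.96 kPa.
Pore pressure: u = 9.81×(4 − 0) = 39.24 kPa.
Initial effective stress: σ'_0 = σ_v − u = 66.96 − 39.24 = 27.72 kPa.
Stress increase at mid-clay by the 2:1 spreading method:
Δσ ≈ qD²/(D+z)² = 255×1.6²/(1.6+4)² = 20.816 kPa
Final effective stress: σ'_f = 27.72 + 20.816 = 48.536 kPa.
σ'_f = 48.536 > σ'_p = 34.2 kPa, so the stress path crosses the preconsolidation pressure — recompression up to σ'_p, then virgin compression beyond:
S_c = H/(1+e₀)·[C_r·log₁₀(σ'_p/σ'_0) + C_c·log₁₀(σ'_f/σ'_p)]
    = 5.8/2.29 × [0.04×log₁₀(34.2/27.72) + 0.19×log₁₀(48.536/34.2)]
    = 2.5328 × [0.0036493 + 0.028887] = 0.08241 m

S_c ≈ 0.0824 m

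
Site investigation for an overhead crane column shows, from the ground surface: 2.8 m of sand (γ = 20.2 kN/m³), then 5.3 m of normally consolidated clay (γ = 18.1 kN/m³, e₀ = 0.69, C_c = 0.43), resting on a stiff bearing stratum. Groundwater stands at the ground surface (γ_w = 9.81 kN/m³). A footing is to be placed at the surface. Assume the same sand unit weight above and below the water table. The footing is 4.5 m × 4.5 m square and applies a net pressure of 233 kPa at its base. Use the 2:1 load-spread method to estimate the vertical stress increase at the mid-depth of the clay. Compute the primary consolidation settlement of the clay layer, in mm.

Mid-depth of clay below the ground surface: z = 2.8 + 5.3/2 = 5.45 m.
Total vertical stress at mid-clay: σ_v = 20.2×2.8 + 18.1×2.65 = 104.53 kPa.
Pore pressure: u = 9.81×(5.45 − 0) = 53.465 kPa.
Initial effective stress: σ'_0 = σ_v − u = 104.53 − 53.465 = 51.065 kPa.
Stress increase at mid-clay by the 2:1 spreading method:
Δσ = qBL/((B+z)(L+z)) = 233×4.5×4.5/((4.5+5.45)(4.5+5.45)) = 47.658 kPa
Final effective stress: σ'_f = σ'_0 + Δσ = 51.065 + 47.658 = 98.723 kPa.
Normally consolidated clay, so the full stress increment lies on the virgin compression line:
S_c = C_c·H/(1+e₀)·log₁₀(σ'_f/σ'_0) = 0.43×5.3/(1+0.69)×log₁₀(98.723/51.065)
    = 1.3485 × 0.2863 = 0.3861 m

S_c ≈ 386 mm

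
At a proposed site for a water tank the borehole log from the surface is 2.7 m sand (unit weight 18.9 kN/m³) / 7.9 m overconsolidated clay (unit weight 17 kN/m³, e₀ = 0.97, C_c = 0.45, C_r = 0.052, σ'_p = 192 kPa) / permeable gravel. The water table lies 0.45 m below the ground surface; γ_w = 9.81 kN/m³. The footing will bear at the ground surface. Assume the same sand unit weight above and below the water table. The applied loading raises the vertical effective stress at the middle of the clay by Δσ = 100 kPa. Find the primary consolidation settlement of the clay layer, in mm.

S_c ≈ 91.4 mm

Mid-depth of clay below the ground surface: z = 2.7 + 7.9/2 = 6.65 m.
Total vertical stress at mid-clay: σ_v = 18.9×2.7 + 17×3.95 = 118.18 kPa.
Pore pressure: u = 9.81×(6.65 − 0.45) = 60.822 kPa.
Initial effective stress: σ'_0 = σ_v − u = 118.18 − 60.822 = 57.358 kPa.
Final effective stress: σ'_f = 57.358 + 100 = 157.36 kPa.
σ'_f = 157.36 ≤ σ'_p = 192 kPa, so the clay remains overconsolidated and only the recompression index applies:
S_c = C_r·H/(1+e₀)·log₁₀(σ'_f/σ'_0) = 0.052×7.9/1.97×log₁₀(157.36/57.358)
    = 0.20853 × 0.4383 = 0.0914 m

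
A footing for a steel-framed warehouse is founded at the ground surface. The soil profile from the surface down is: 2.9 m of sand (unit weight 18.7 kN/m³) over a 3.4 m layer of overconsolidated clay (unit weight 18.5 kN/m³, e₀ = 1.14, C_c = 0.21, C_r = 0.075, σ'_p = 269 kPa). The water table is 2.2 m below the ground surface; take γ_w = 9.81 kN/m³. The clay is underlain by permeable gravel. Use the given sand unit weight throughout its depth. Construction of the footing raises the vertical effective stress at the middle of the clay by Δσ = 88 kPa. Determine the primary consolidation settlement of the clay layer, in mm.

Mid-depth of clay below the ground surface: z = 2.9 + 3.4/2 = 4.6 m.
Total vertical stress at mid-clay: σ_v = 18.7×2.9 + 18.5×1.7 = 85.68 kPa.
Pore pressure: u = 9.81×(4.6 − 2.2) = 23.544 kPa.
Initial effective stress: σ'_0 = σ_v − u = 85.68 − 23.544 = 62.136 kPa.
Final effective stress: σ'_f = 62.136 + 88 = 150.14 kPa.
σ'_f = 150.14 ≤ σ'_p = 269 kPa, so the clay remains overconsolidated and only the recompression index applies:
S_c = C_r·H/(1+e₀)·log₁₀(σ'_f/σ'_0) = 0.075×3.4/2.14×log₁₀(150.14/62.136)
    = 0.11916 × 0.38315 = 0.04566 m

S_c ≈ 45.7 mm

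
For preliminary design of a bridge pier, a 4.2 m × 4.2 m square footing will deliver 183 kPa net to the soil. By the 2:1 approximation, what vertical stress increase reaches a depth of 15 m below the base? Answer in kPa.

By the 2:1 method the load spreads at 1 horizontal : 2 vertical, so at depth z the loaded area has grown by z in each plan dimension:
Δσ = qBL/((B+z)(L+z)) = 183×4.2×4.2/((4.2+15)(4.2+15)) = 8.7568 kPa

Δσ_z ≈ 8.76 kPa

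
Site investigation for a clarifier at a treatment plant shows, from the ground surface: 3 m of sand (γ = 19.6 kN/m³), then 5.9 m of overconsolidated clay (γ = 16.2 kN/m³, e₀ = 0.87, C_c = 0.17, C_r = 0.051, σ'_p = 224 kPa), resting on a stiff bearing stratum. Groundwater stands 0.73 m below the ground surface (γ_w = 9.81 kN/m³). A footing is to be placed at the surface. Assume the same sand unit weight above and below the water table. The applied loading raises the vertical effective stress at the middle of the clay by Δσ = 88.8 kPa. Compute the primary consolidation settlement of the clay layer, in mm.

S_c ≈ 66.9 mm

Mid-depth of clay below the ground surface: z = 3 + 5.9/2 = 5.95 m.
Total vertical stress at mid-clay: σ_v = 19.6×3 + 16.2×2.95 = 106.59 kPa.
Pore pressure: u = 9.81×(5.95 − 0.73) = 51.208 kPa.
Initial effective stress: σ'_0 = σ_v − u = 106.59 − 51.208 = 55.382 kPa.
Final effective stress: σ'_f = 55.382 + 88.8 = 144.18 kPa.
σ'_f = 144.18 ≤ σ'_p = 224 kPa, so the clay remains overconsolidated and only the recompression index applies:
S_c = C_r·H/(1+e₀)·log₁₀(σ'_f/σ'_0) = 0.051×5.9/1.87×log₁₀(144.18/55.382)
    = 0.16091 × 0.41554 = 0.06686 m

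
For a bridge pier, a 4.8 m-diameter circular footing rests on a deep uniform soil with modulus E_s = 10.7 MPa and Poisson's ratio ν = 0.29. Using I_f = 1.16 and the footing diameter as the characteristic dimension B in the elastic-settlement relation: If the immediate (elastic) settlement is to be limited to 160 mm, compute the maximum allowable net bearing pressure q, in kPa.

q ≈ 336 kPa

E_s = 10.7 MPa = 10700 kPa.
S_e = q·B·(1−ν²)/E_s · I_f  ⇒  q = S_e·E_s / (B·(1−ν²)·I_f).
q = 0.16 × 10700 / (4.8 × 0.9159 × 1.16) = 335.7 kPa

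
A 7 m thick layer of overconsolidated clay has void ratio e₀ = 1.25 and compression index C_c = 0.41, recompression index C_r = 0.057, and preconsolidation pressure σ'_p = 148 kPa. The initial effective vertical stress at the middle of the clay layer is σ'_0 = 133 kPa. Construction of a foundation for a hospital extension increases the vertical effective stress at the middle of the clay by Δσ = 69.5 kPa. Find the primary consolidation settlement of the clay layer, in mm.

S_c ≈ 182 mm

Final effective stress: σ'_f = 133 + 69.5 = 202.5 kPa.
σ'_f = 202.5 > σ'_p = 148 kPa, so the stress path crosses the preconsolidation pressure — recompression up to σ'_p, then virgin compression beyond:
S_c = H/(1+e₀)·[C_r·log₁₀(σ'_p/σ'_0) + C_c·log₁₀(σ'_f/σ'_p)]
    = 7/2.25 × [0.057×log₁₀(148/133) + 0.41×log₁₀(202.5/148)]
    = 3.1111 × [0.0026454 + 0.055827] = 0.1819 m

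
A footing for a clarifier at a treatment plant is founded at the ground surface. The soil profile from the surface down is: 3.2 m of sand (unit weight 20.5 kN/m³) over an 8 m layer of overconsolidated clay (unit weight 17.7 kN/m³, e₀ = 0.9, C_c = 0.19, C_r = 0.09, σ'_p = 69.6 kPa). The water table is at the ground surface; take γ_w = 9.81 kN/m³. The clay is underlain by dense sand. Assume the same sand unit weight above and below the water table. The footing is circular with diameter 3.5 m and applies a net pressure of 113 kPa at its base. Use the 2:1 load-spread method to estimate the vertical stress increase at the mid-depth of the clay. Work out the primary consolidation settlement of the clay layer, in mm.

S_c ≈ 48.3 mm

Mid-depth of clay below the ground surface: z = 3.2 + 8/2 = 7.2 m.
Total vertical stress at mid-clay: σ_v = 20.5×3.2 + 17.7×4 = 136.4 kPa.
Pore pressure: u = 9.81×(7.2 − 0) = 70.632 kPa.
Initial effective stress: σ'_0 = σ_v − u = 136.4 − 70.632 = 65.768 kPa.
Stress increase at mid-clay by the 2:1 spreading method:
Δσ ≈ qD²/(D+z)² = 113×3.5²/(3.5+7.2)² = 12.091 kPa
Final effective stress: σ'_f = 65.768 + 12.091 = 77.859 kPa.
σ'_f = 77.859 > σ'_p = 69.6 kPa, so the stress path crosses the preconsolidation pressure — recompression up to σ'_p, then virgin compression beyond:
S_c = H/(1+e₀)·[C_r·log₁₀(σ'_p/σ'_0) + C_c·log₁₀(σ'_f/σ'_p)]
    = 8/1.9 × [0.09×log₁₀(69.6/65.768) + 0.19×log₁₀(77.859/69.6)]
    = 4.2105 × [0.0022135 + 0.0092529] = 0.04828 m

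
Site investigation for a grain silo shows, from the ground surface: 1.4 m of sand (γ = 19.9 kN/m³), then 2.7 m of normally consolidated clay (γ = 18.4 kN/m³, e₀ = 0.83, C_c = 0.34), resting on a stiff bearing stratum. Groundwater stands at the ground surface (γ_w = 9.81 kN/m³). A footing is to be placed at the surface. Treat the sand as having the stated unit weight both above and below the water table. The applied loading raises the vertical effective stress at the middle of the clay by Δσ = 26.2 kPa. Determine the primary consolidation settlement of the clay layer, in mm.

S_c ≈ 153 mm

Mid-depth of clay below the ground surface: z = 1.4 + 2.7/2 = 2.75 m.
Total vertical stress at mid-clay: σ_v = 19.9×1.4 + 18.4×1.35 = 52.7 kPa.
Pore pressure: u = 9.81×(2.75 − 0) = 26.978 kPa.
Initial effective stress: σ'_0 = σ_v − u = 52.7 − 26.978 = 25.722 kPa.
Final effective stress: σ'_f = σ'_0 + Δσ = 25.722 + 26.2 = 51.922 kPa.
Normally consolidated clay, so the full stress increment lies on the virgin compression line:
S_c = C_c·H/(1+e₀)·log₁₀(σ'_f/σ'_0) = 0.34×2.7/(1+0.83)×log₁₀(51.922/25.722)
    = 0.50164 × 0.30505 = 0.153 m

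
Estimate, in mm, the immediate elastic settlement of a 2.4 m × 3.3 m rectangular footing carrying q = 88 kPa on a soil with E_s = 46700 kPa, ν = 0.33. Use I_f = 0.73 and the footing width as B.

Immediate (elastic) settlement: S_e = q·B·(1−ν²)/E_s · I_f.
S_e = 88 × 2.4 × (1 − 0.33²) / 46700 × 0.73
    = 88 × 2.4 × 0.8911 / 46700 × 0.73
    = 0.002942 m = 2.942 mm

S_e ≈ 2.94 mm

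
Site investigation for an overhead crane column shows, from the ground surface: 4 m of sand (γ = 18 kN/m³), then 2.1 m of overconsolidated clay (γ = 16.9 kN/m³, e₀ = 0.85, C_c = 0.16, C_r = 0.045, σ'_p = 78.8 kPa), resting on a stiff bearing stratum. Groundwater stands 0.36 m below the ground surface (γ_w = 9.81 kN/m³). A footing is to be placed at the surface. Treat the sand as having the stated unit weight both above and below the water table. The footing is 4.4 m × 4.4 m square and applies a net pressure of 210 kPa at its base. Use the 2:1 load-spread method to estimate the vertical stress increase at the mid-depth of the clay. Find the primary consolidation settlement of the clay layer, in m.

Mid-depth of clay below the ground surface: z = 4 + 2.1/2 = 5.05 m.
Total vertical stress at mid-clay: σ_v = 18×4 + 16.9×1.05 = 89.745 kPa.
Pore pressure: u = 9.81×(5.05 − 0.36) = 46.009 kPa.
Initial effective stress: σ'_0 = σ_v − u = 89.745 − 46.009 = 43.736 kPa.
Stress increase at mid-clay by the 2:1 spreading method:
Δσ = qBL/((B+z)(L+z)) = 210×4.4×4.4/((4.4+5.05)(4.4+5.05)) = 45.526 kPa
Final effective stress: σ'_f = 43.736 + 45.526 = 89.262 kPa.
σ'_f = 89.262 > σ'_p = 78.8 kPa, so the stress path crosses the preconsolidation pressure — recompression up to σ'_p, then virgin compression beyond:
S_c = H/(1+e₀)·[C_r·log₁₀(σ'_p/σ'_0) + C_c·log₁₀(σ'_f/σ'_p)]
    = 2.1/1.85 × [0.045×log₁₀(78.8/43.736) + 0.16×log₁₀(89.262/78.8)]
    = 1.1351 × [0.011506 + 0.0086625] = 0.02289 m

S_c ≈ 0.0229 m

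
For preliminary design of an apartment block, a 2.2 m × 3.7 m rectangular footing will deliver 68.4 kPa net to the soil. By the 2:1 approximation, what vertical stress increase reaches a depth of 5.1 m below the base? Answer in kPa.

Δσ_z ≈ 8.67 kPa

By the 2:1 method the load spreads at 1 horizontal : 2 vertical, so at depth z the loaded area has grown by z in each plan dimension:
Δσ = qBL/((B+z)(L+z)) = 68.4×2.2×3.7/((2.2+5.1)(3.7+5.1)) = 8.6671 kPa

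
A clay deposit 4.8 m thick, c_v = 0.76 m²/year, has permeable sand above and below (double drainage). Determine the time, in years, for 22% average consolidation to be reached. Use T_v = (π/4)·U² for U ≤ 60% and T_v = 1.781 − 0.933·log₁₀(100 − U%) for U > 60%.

Drainage path length: H_d = H/2 = 2.4 m (double drainage).
U ≤ 60%: T_v = (π/4)·U² = (π/4)×0.22² = 0.038013.
t = T_v·H_d²/c_v = 0.038013×2.4²/0.76 = 0.2881 years.

t ≈ 0.288 years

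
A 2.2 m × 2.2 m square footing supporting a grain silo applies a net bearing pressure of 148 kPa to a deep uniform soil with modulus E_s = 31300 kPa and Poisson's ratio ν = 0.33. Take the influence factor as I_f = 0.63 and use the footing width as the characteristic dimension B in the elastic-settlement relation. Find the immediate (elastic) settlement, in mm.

Immediate (elastic) settlement: S_e = q·B·(1−ν²)/E_s · I_f.
S_e = 148 × 2.2 × (1 − 0.33²) / 31300 × 0.63
    = 148 × 2.2 × 0.8911 / 31300 × 0.63
    = 0.00584 m = 5.84 mm

S_e ≈ 5.84 mm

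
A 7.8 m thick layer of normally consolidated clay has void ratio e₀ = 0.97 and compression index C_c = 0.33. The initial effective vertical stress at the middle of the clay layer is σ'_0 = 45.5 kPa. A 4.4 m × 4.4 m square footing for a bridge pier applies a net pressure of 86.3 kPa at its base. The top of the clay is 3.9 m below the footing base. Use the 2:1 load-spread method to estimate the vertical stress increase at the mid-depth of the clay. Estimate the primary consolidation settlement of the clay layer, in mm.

Mid-depth of clay below the footing base: z = 3.9 + 7.8/2 = 7.8 m.
Stress increase at mid-clay by the 2:1 spreading method:
Δσ = qBL/((B+z)(L+z)) = 86.3×4.4×4.4/((4.4+7.8)(4.4+7.8)) = 11.225 kPa
Final effective stress: σ'_f = σ'_0 + Δσ = 45.5 + 11.225 = 56.725 kPa.
Normally consolidated clay, so the full stress increment lies on the virgin compression line:
S_c = C_c·H/(1+e₀)·log₁₀(σ'_f/σ'_0) = 0.33×7.8/(1+0.97)×log₁₀(56.725/45.5)
    = 1.3066 × 0.095763 = 0.1251 m

S_c ≈ 125 mm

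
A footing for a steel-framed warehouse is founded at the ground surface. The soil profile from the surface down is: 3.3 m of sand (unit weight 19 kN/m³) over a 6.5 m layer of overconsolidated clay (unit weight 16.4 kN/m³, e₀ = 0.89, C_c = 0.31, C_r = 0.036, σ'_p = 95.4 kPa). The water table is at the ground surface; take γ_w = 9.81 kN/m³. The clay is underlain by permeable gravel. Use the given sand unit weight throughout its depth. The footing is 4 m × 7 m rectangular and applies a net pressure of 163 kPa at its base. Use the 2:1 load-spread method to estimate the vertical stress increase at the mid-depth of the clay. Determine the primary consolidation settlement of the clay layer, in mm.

Mid-depth of clay below the ground surface: z = 3.3 + 6.5/2 = 6.55 m.
Total vertical stress at mid-clay: σ_v = 19×3.3 + 16.4×3.25 = 116 kPa.
Pore pressure: u = 9.81×(6.55 − 0) = 64.255 kPa.
Initial effective stress: σ'_0 = σ_v − u = 116 − 64.255 = 51.745 kPa.
Stress increase at mid-clay by the 2:1 spreading method:
Δσ = qBL/((B+z)(L+z)) = 163×4×7/((4+6.55)(7+6.55)) = 31.927 kPa
Final effective stress: σ'_f = 51.745 + 31.927 = 83.672 kPa.
σ'_f = 83.672 ≤ σ'_p = 95.4 kPa, so the clay remains overconsolidated and only the recompression index applies:
S_c = C_r·H/(1+e₀)·log₁₀(σ'_f/σ'_0) = 0.036×6.5/1.89×log₁₀(83.672/51.745)
    = 0.12381 × 0.20871 = 0.02584 m

S_c ≈ 25.8 mm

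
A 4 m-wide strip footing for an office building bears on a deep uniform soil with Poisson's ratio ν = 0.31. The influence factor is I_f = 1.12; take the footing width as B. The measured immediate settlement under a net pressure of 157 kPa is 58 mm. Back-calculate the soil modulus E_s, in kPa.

S_e = q·B·(1−ν²)/E_s · I_f  ⇒  E_s = q·B·(1−ν²)·I_f / S_e.
E_s = 157 × 4 × 0.9039 × 1.12 / 0.058 = 10960 kPa

E_s ≈ 11000 kPa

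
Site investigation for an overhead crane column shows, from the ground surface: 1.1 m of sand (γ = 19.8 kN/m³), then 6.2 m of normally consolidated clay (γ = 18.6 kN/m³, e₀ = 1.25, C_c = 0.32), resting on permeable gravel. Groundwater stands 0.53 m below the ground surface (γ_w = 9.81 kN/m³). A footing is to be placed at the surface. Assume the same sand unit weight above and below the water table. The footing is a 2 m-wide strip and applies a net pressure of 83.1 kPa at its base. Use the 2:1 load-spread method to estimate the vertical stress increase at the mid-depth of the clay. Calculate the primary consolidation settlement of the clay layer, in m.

S_c ≈ 0.184 m

Mid-depth of clay below the ground surface: z = 1.1 + 6.2/2 = 4.2 m.
Total vertical stress at mid-clay: σ_v = 19.8×1.1 + 18.6×3.1 = 79.44 kPa.
Pore pressure: u = 9.81×(4.2 − 0.53) = 36.003 kPa.
Initial effective stress: σ'_0 = σ_v − u = 79.44 − 36.003 = 43.437 kPa.
Stress increase at mid-clay by the 2:1 spreading method:
Δσ = qB/(B+z) = 83.1×2/(2+4.2) = 26.806 kPa
Final effective stress: σ'_f = σ'_0 + Δσ = 43.437 + 26.806 = 70.243 kPa.
Normally consolidated clay, so the full stress increment lies on the virgin compression line:
S_c = C_c·H/(1+e₀)·log₁₀(σ'_f/σ'_0) = 0.32×6.2/(1+1.25)×log₁₀(70.243/43.437)
    = 0.88178 × 0.20874 = 0.1841 m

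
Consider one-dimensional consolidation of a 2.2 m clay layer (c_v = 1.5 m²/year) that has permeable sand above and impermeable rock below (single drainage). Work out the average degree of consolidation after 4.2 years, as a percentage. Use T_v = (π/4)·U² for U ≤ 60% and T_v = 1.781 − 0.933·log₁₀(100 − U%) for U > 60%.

U ≈ 96.7 %

Drainage path length: H_d = H = 2.2 m (single drainage).
T_v = c_v·t/H_d² = 1.5×4.2/2.2² = 1.3017.
T_v = 1.3017 corresponds to the U > 60% branch:
U = 1 − 10^((1.781 − T_v)/0.933)/100 = 0.9674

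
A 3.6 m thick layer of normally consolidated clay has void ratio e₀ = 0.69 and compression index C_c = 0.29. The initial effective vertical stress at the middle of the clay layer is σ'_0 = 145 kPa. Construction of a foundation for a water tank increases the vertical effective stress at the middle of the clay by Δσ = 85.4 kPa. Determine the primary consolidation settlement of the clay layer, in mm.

Final effective stress: σ'_f = σ'_0 + Δσ = 145 + 85.4 = 230.4 kPa.
Normally consolidated clay, so the full stress increment lies on the virgin compression line:
S_c = C_c·H/(1+e₀)·log₁₀(σ'_f/σ'_0) = 0.29×3.6/(1+0.69)×log₁₀(230.4/145)
    = 0.61775 × 0.20111 = 0.1242 m

S_c ≈ 124 mm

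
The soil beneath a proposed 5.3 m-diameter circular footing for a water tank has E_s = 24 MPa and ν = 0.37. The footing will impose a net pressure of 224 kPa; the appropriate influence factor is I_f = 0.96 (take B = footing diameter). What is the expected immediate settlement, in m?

Immediate (elastic) settlement: S_e = q·B·(1−ν²)/E_s · I_f.
E_s = 24 MPa = 24000 kPa.
S_e = 224 × 5.3 × (1 − 0.37²) / 24000 × 0.96
    = 224 × 5.3 × 0.8631 / 24000 × 0.96
    = 0.04099 m

S_e ≈ 0.041 m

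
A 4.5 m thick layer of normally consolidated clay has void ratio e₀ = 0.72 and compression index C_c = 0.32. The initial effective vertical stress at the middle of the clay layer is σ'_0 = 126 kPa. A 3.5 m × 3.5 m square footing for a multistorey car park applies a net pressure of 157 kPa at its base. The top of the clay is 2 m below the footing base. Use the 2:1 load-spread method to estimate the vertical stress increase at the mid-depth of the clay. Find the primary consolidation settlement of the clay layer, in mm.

Mid-depth of clay below the footing base: z = 2 + 4.5/2 = 4.25 m.
Stress increase at mid-clay by the 2:1 spreading method:
Δσ = qBL/((B+z)(L+z)) = 157×3.5×3.5/((3.5+4.25)(3.5+4.25)) = 32.021 kPa
Final effective stress: σ'_f = σ'_0 + Δσ = 126 + 32.021 = 158.02 kPa.
Normally consolidated clay, so the full stress increment lies on the virgin compression line:
S_c = C_c·H/(1+e₀)·log₁₀(σ'_f/σ'_0) = 0.32×4.5/(1+0.72)×log₁₀(158.02/126)
    = 0.83721 × 0.098342 = 0.08233 m

S_c ≈ 82.3 mm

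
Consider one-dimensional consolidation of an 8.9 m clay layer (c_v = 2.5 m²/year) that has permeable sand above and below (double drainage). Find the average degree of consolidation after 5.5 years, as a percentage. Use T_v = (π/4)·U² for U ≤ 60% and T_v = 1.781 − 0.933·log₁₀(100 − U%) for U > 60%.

Drainage path length: H_d = H/2 = 4.45 m (double drainage).
T_v = c_v·t/H_d² = 2.5×5.5/4.45² = 0.69436.
T_v = 0.69436 corresponds to the U > 60% branch:
U = 1 − 10^((1.781 − T_v)/0.933)/100 = 0.8539

U ≈ 85.4 %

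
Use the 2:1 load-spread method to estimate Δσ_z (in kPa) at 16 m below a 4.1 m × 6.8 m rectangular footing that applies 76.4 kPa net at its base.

Δσ_z ≈ 4.65 kPa

By the 2:1 method the load spreads at 1 horizontal : 2 vertical, so at depth z the loaded area has grown by z in each plan dimension:
Δσ = qBL/((B+z)(L+z)) = 76.4×4.1×6.8/((4.1+16)(6.8+16)) = 4.6479 kPa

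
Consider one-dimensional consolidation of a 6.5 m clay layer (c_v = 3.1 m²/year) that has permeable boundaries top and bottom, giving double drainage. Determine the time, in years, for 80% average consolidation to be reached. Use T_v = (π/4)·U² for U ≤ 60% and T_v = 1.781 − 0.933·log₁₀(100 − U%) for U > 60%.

t ≈ 1.93 years

Drainage path length: H_d = H/2 = 3.25 m (double drainage).
U > 60%: T_v = 1.781 − 0.933·log₁₀(100 − 80) = 0.56714.
t = T_v·H_d²/c_v = 0.56714×3.25²/3.1 = 1.932 years.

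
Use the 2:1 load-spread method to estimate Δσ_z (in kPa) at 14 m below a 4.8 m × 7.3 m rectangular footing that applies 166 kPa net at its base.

By the 2:1 method the load spreads at 1 horizontal : 2 vertical, so at depth z the loaded area has grown by z in each plan dimension:
Δσ = qBL/((B+z)(L+z)) = 166×4.8×7.3/((4.8+14)(7.3+14)) = 14.526 kPa

Δσ_z ≈ 14.5 kPa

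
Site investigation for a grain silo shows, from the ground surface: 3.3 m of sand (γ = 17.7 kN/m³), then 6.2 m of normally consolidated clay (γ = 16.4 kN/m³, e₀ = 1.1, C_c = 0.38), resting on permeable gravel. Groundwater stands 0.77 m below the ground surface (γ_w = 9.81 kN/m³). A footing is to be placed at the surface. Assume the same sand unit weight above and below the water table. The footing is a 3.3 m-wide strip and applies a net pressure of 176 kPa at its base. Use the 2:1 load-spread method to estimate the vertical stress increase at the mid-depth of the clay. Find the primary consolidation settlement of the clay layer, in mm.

Mid-depth of clay below the ground surface: z = 3.3 + 6.2/2 = 6.4 m.
Total vertical stress at mid-clay: σ_v = 17.7×3.3 + 16.4×3.1 = 109.25 kPa.
Pore pressure: u = 9.81×(6.4 − 0.77) = 55.23 kPa.
Initial effective stress: σ'_0 = σ_v − u = 109.25 − 55.23 = 54.02 kPa.
Stress increase at mid-clay by the 2:1 spreading method:
Δσ = qB/(B+z) = 176×3.3/(3.3+6.4) = 59.876 kPa
Final effective stress: σ'_f = σ'_0 + Δσ = 54.02 + 59.876 = 113.9 kPa.
Normally consolidated clay, so the full stress increment lies on the virgin compression line:
S_c = C_c·H/(1+e₀)·log₁₀(σ'_f/σ'_0) = 0.38×6.2/(1+1.1)×log₁₀(113.9/54.02)
    = 1.1219 × 0.32397 = 0.3635 m

S_c ≈ 363 mm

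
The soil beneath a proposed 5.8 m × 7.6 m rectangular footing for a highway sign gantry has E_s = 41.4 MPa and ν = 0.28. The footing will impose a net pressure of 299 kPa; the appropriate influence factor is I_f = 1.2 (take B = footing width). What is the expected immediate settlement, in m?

S_e ≈ 0.0463 m

Immediate (elastic) settlement: S_e = q·B·(1−ν²)/E_s · I_f.
E_s = 41.4 MPa = 41400 kPa.
S_e = 299 × 5.8 × (1 − 0.28²) / 41400 × 1.2
    = 299 × 5.8 × 0.9216 / 41400 × 1.2
    = 0.04633 m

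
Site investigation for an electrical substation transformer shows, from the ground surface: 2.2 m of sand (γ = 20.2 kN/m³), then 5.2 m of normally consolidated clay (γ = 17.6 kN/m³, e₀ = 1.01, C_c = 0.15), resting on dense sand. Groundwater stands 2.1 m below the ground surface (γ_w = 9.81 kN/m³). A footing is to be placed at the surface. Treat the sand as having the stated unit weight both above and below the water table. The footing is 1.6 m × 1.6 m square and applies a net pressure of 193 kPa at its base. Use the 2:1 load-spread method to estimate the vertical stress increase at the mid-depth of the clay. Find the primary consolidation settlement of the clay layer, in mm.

S_c ≈ 29.2 mm

Mid-depth of clay below the ground surface: z = 2.2 + 5.2/2 = 4.8 m.
Total vertical stress at mid-clay: σ_v = 20.2×2.2 + 17.6×2.6 = 90.2 kPa.
Pore pressure: u = 9.81×(4.8 − 2.1) = 26.487 kPa.
Initial effective stress: σ'_0 = σ_v − u = 90.2 − 26.487 = 63.713 kPa.
Stress increase at mid-clay by the 2:1 spreading method:
Δσ = qBL/((B+z)(L+z)) = 193×1.6×1.6/((1.6+4.8)(1.6+4.8)) = 12.062 kPa
Final effective stress: σ'_f = σ'_0 + Δσ = 63.713 + 12.062 = 75.775 kPa.
Normally consolidated clay, so the full stress increment lies on the virgin compression line:
S_c = C_c·H/(1+e₀)·log₁₀(σ'_f/σ'_0) = 0.15×5.2/(1+1.01)×log₁₀(75.775/63.713)
    = 0.38806 × 0.075298 = 0.02922 m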